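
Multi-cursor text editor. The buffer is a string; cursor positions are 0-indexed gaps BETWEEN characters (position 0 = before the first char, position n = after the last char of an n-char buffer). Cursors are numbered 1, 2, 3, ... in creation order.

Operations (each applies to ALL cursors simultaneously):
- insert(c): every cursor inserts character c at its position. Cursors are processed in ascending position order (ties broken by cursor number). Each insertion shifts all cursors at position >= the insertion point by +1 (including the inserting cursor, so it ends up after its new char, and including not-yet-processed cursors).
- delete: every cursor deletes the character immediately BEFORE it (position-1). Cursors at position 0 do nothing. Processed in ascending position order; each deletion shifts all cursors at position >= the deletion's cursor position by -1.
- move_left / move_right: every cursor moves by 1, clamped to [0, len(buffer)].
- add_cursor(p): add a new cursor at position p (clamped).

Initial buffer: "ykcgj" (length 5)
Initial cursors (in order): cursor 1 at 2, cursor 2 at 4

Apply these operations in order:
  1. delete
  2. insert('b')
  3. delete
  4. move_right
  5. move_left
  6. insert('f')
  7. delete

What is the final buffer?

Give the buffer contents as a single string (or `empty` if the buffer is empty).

Answer: ycj

Derivation:
After op 1 (delete): buffer="ycj" (len 3), cursors c1@1 c2@2, authorship ...
After op 2 (insert('b')): buffer="ybcbj" (len 5), cursors c1@2 c2@4, authorship .1.2.
After op 3 (delete): buffer="ycj" (len 3), cursors c1@1 c2@2, authorship ...
After op 4 (move_right): buffer="ycj" (len 3), cursors c1@2 c2@3, authorship ...
After op 5 (move_left): buffer="ycj" (len 3), cursors c1@1 c2@2, authorship ...
After op 6 (insert('f')): buffer="yfcfj" (len 5), cursors c1@2 c2@4, authorship .1.2.
After op 7 (delete): buffer="ycj" (len 3), cursors c1@1 c2@2, authorship ...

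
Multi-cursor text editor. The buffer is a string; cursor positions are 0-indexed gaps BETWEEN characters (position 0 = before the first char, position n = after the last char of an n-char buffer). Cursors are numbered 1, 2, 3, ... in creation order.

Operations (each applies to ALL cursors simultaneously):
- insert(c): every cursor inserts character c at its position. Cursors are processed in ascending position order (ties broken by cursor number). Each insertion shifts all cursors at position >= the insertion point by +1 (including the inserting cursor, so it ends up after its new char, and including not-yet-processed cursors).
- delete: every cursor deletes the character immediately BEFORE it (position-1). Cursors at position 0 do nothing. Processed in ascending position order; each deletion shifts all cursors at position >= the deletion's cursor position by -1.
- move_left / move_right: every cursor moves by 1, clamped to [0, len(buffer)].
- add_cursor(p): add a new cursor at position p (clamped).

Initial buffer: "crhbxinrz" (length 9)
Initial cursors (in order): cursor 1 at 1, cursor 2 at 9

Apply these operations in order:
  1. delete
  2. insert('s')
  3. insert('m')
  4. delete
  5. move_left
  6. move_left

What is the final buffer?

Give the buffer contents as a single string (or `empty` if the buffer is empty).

After op 1 (delete): buffer="rhbxinr" (len 7), cursors c1@0 c2@7, authorship .......
After op 2 (insert('s')): buffer="srhbxinrs" (len 9), cursors c1@1 c2@9, authorship 1.......2
After op 3 (insert('m')): buffer="smrhbxinrsm" (len 11), cursors c1@2 c2@11, authorship 11.......22
After op 4 (delete): buffer="srhbxinrs" (len 9), cursors c1@1 c2@9, authorship 1.......2
After op 5 (move_left): buffer="srhbxinrs" (len 9), cursors c1@0 c2@8, authorship 1.......2
After op 6 (move_left): buffer="srhbxinrs" (len 9), cursors c1@0 c2@7, authorship 1.......2

Answer: srhbxinrs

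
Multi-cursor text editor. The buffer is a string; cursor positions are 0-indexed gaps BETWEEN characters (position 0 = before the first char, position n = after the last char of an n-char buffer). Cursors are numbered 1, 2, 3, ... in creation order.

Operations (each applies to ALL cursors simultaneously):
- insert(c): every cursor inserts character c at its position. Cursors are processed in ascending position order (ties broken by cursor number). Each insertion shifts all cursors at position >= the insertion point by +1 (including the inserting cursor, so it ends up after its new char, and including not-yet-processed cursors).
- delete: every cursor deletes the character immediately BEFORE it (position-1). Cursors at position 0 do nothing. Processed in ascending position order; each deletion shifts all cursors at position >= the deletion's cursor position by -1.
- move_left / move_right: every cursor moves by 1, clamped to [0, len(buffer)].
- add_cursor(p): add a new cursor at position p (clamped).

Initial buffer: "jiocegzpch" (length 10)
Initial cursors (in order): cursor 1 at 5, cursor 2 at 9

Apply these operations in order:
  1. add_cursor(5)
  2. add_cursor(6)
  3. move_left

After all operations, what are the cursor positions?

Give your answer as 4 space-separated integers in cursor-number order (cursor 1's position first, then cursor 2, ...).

After op 1 (add_cursor(5)): buffer="jiocegzpch" (len 10), cursors c1@5 c3@5 c2@9, authorship ..........
After op 2 (add_cursor(6)): buffer="jiocegzpch" (len 10), cursors c1@5 c3@5 c4@6 c2@9, authorship ..........
After op 3 (move_left): buffer="jiocegzpch" (len 10), cursors c1@4 c3@4 c4@5 c2@8, authorship ..........

Answer: 4 8 4 5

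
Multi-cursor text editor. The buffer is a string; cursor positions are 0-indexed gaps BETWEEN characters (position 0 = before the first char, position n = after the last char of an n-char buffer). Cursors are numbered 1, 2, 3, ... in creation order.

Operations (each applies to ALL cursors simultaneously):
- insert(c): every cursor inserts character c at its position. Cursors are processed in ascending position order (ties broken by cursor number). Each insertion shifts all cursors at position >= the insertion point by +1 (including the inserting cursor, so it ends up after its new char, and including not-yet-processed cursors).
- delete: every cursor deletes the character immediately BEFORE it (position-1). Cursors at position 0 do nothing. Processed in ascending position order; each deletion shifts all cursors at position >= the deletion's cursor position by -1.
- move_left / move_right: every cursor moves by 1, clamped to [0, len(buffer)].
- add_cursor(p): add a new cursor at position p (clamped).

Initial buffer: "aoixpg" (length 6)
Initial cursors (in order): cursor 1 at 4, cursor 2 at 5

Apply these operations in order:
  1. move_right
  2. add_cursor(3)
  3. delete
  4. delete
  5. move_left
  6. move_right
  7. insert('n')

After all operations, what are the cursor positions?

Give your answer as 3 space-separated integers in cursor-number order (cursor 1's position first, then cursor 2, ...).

After op 1 (move_right): buffer="aoixpg" (len 6), cursors c1@5 c2@6, authorship ......
After op 2 (add_cursor(3)): buffer="aoixpg" (len 6), cursors c3@3 c1@5 c2@6, authorship ......
After op 3 (delete): buffer="aox" (len 3), cursors c3@2 c1@3 c2@3, authorship ...
After op 4 (delete): buffer="" (len 0), cursors c1@0 c2@0 c3@0, authorship 
After op 5 (move_left): buffer="" (len 0), cursors c1@0 c2@0 c3@0, authorship 
After op 6 (move_right): buffer="" (len 0), cursors c1@0 c2@0 c3@0, authorship 
After op 7 (insert('n')): buffer="nnn" (len 3), cursors c1@3 c2@3 c3@3, authorship 123

Answer: 3 3 3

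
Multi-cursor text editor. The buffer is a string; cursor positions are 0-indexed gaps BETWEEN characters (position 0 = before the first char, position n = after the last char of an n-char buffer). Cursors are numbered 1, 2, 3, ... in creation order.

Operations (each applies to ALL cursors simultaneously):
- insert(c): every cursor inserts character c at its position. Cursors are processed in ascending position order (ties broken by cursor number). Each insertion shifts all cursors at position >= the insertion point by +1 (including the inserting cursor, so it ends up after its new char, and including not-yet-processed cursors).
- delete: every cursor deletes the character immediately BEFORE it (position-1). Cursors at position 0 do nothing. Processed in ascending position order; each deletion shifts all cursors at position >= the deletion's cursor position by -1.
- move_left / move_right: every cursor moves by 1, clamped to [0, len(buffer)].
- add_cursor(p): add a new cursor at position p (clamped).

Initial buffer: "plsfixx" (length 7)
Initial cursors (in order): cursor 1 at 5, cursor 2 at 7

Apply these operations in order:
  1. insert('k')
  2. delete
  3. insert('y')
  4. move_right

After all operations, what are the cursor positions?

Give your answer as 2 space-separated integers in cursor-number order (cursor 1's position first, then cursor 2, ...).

Answer: 7 9

Derivation:
After op 1 (insert('k')): buffer="plsfikxxk" (len 9), cursors c1@6 c2@9, authorship .....1..2
After op 2 (delete): buffer="plsfixx" (len 7), cursors c1@5 c2@7, authorship .......
After op 3 (insert('y')): buffer="plsfiyxxy" (len 9), cursors c1@6 c2@9, authorship .....1..2
After op 4 (move_right): buffer="plsfiyxxy" (len 9), cursors c1@7 c2@9, authorship .....1..2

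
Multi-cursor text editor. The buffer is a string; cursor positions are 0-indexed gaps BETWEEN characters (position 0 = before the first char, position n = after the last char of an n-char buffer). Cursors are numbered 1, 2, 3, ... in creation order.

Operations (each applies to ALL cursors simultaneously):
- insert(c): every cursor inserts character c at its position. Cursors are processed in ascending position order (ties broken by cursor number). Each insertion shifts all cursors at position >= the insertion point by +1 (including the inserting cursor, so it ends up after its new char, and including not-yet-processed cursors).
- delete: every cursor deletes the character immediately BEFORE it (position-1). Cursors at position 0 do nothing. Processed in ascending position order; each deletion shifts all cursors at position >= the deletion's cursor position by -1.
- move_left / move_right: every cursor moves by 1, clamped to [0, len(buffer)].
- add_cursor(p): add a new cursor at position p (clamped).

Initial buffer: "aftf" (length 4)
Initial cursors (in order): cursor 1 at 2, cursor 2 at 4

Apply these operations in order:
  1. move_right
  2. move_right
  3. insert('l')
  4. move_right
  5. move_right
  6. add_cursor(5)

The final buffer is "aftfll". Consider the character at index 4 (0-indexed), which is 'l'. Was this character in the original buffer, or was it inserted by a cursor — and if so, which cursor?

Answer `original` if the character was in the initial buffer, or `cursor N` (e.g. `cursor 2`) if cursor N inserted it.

After op 1 (move_right): buffer="aftf" (len 4), cursors c1@3 c2@4, authorship ....
After op 2 (move_right): buffer="aftf" (len 4), cursors c1@4 c2@4, authorship ....
After op 3 (insert('l')): buffer="aftfll" (len 6), cursors c1@6 c2@6, authorship ....12
After op 4 (move_right): buffer="aftfll" (len 6), cursors c1@6 c2@6, authorship ....12
After op 5 (move_right): buffer="aftfll" (len 6), cursors c1@6 c2@6, authorship ....12
After op 6 (add_cursor(5)): buffer="aftfll" (len 6), cursors c3@5 c1@6 c2@6, authorship ....12
Authorship (.=original, N=cursor N): . . . . 1 2
Index 4: author = 1

Answer: cursor 1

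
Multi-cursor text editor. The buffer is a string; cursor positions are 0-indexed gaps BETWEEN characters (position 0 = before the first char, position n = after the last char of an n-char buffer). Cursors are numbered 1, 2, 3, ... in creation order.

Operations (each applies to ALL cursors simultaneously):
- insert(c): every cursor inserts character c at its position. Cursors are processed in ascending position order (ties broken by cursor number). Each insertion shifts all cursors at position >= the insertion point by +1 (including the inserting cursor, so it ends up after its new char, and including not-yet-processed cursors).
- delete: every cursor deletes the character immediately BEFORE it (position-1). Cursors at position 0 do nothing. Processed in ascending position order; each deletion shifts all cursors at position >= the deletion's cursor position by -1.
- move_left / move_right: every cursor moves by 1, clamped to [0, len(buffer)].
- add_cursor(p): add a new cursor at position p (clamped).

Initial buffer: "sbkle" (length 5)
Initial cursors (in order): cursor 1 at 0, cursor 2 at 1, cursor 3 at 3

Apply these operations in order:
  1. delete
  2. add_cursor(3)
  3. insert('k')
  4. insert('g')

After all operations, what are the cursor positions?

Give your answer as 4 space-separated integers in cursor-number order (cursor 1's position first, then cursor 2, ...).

After op 1 (delete): buffer="ble" (len 3), cursors c1@0 c2@0 c3@1, authorship ...
After op 2 (add_cursor(3)): buffer="ble" (len 3), cursors c1@0 c2@0 c3@1 c4@3, authorship ...
After op 3 (insert('k')): buffer="kkbklek" (len 7), cursors c1@2 c2@2 c3@4 c4@7, authorship 12.3..4
After op 4 (insert('g')): buffer="kkggbkglekg" (len 11), cursors c1@4 c2@4 c3@7 c4@11, authorship 1212.33..44

Answer: 4 4 7 11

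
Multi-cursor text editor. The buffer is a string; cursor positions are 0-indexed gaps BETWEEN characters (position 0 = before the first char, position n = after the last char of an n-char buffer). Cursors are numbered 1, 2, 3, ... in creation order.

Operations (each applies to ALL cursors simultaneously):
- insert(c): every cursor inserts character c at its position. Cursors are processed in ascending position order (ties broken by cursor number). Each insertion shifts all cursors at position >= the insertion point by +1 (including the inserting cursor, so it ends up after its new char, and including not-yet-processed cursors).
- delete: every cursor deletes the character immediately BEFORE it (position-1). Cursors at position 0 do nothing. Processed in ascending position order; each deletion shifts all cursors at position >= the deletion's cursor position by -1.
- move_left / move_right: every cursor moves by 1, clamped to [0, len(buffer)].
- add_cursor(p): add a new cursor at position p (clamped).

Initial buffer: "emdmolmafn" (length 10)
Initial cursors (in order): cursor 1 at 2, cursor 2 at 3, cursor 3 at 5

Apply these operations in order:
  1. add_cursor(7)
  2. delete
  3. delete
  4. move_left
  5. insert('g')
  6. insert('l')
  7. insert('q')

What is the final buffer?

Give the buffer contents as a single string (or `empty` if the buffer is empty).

After op 1 (add_cursor(7)): buffer="emdmolmafn" (len 10), cursors c1@2 c2@3 c3@5 c4@7, authorship ..........
After op 2 (delete): buffer="emlafn" (len 6), cursors c1@1 c2@1 c3@2 c4@3, authorship ......
After op 3 (delete): buffer="afn" (len 3), cursors c1@0 c2@0 c3@0 c4@0, authorship ...
After op 4 (move_left): buffer="afn" (len 3), cursors c1@0 c2@0 c3@0 c4@0, authorship ...
After op 5 (insert('g')): buffer="ggggafn" (len 7), cursors c1@4 c2@4 c3@4 c4@4, authorship 1234...
After op 6 (insert('l')): buffer="ggggllllafn" (len 11), cursors c1@8 c2@8 c3@8 c4@8, authorship 12341234...
After op 7 (insert('q')): buffer="ggggllllqqqqafn" (len 15), cursors c1@12 c2@12 c3@12 c4@12, authorship 123412341234...

Answer: ggggllllqqqqafn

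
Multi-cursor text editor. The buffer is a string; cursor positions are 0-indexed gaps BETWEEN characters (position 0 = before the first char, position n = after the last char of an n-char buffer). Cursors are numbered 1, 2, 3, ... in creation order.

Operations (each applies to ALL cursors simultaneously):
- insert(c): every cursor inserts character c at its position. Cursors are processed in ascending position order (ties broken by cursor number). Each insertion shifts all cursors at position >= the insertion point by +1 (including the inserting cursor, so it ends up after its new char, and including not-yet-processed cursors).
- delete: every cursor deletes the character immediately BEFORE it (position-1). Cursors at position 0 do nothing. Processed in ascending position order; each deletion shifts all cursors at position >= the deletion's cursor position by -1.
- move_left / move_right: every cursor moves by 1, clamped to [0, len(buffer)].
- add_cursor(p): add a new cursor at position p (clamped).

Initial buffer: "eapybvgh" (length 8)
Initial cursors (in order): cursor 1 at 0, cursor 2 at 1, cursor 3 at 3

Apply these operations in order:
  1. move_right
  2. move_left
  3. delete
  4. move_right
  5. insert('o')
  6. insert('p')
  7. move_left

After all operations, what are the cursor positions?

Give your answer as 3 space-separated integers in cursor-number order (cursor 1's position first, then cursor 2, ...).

Answer: 4 4 7

Derivation:
After op 1 (move_right): buffer="eapybvgh" (len 8), cursors c1@1 c2@2 c3@4, authorship ........
After op 2 (move_left): buffer="eapybvgh" (len 8), cursors c1@0 c2@1 c3@3, authorship ........
After op 3 (delete): buffer="aybvgh" (len 6), cursors c1@0 c2@0 c3@1, authorship ......
After op 4 (move_right): buffer="aybvgh" (len 6), cursors c1@1 c2@1 c3@2, authorship ......
After op 5 (insert('o')): buffer="aooyobvgh" (len 9), cursors c1@3 c2@3 c3@5, authorship .12.3....
After op 6 (insert('p')): buffer="aooppyopbvgh" (len 12), cursors c1@5 c2@5 c3@8, authorship .1212.33....
After op 7 (move_left): buffer="aooppyopbvgh" (len 12), cursors c1@4 c2@4 c3@7, authorship .1212.33....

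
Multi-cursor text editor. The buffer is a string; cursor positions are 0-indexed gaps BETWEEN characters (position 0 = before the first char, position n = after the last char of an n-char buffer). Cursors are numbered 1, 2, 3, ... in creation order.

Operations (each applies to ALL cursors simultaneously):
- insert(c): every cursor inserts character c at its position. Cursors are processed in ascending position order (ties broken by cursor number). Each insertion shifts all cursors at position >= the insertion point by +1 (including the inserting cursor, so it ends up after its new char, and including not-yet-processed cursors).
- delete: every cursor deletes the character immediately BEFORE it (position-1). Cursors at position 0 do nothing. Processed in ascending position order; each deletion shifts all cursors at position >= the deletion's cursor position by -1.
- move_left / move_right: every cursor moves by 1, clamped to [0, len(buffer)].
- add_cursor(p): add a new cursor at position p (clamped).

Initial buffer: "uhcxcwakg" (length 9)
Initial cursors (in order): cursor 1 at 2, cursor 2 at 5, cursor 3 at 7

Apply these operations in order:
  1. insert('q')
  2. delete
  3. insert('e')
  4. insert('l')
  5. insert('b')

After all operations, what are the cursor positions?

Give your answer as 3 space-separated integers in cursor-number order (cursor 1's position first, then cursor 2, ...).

Answer: 5 11 16

Derivation:
After op 1 (insert('q')): buffer="uhqcxcqwaqkg" (len 12), cursors c1@3 c2@7 c3@10, authorship ..1...2..3..
After op 2 (delete): buffer="uhcxcwakg" (len 9), cursors c1@2 c2@5 c3@7, authorship .........
After op 3 (insert('e')): buffer="uhecxcewaekg" (len 12), cursors c1@3 c2@7 c3@10, authorship ..1...2..3..
After op 4 (insert('l')): buffer="uhelcxcelwaelkg" (len 15), cursors c1@4 c2@9 c3@13, authorship ..11...22..33..
After op 5 (insert('b')): buffer="uhelbcxcelbwaelbkg" (len 18), cursors c1@5 c2@11 c3@16, authorship ..111...222..333..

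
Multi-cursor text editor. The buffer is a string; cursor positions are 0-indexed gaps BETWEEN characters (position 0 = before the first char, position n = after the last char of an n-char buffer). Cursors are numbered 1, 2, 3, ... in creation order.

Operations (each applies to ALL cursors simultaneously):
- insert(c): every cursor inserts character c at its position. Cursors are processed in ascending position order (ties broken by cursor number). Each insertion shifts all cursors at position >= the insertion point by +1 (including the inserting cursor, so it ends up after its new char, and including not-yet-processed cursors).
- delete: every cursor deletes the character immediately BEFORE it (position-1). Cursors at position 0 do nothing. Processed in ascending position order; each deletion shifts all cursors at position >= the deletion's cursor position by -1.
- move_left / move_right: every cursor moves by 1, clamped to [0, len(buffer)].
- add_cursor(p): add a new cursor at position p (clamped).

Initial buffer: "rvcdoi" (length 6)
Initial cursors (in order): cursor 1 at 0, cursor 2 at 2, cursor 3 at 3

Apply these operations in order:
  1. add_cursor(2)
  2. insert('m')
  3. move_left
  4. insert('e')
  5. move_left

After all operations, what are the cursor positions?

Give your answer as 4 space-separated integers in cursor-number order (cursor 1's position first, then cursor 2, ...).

Answer: 0 6 9 6

Derivation:
After op 1 (add_cursor(2)): buffer="rvcdoi" (len 6), cursors c1@0 c2@2 c4@2 c3@3, authorship ......
After op 2 (insert('m')): buffer="mrvmmcmdoi" (len 10), cursors c1@1 c2@5 c4@5 c3@7, authorship 1..24.3...
After op 3 (move_left): buffer="mrvmmcmdoi" (len 10), cursors c1@0 c2@4 c4@4 c3@6, authorship 1..24.3...
After op 4 (insert('e')): buffer="emrvmeemcemdoi" (len 14), cursors c1@1 c2@7 c4@7 c3@10, authorship 11..2244.33...
After op 5 (move_left): buffer="emrvmeemcemdoi" (len 14), cursors c1@0 c2@6 c4@6 c3@9, authorship 11..2244.33...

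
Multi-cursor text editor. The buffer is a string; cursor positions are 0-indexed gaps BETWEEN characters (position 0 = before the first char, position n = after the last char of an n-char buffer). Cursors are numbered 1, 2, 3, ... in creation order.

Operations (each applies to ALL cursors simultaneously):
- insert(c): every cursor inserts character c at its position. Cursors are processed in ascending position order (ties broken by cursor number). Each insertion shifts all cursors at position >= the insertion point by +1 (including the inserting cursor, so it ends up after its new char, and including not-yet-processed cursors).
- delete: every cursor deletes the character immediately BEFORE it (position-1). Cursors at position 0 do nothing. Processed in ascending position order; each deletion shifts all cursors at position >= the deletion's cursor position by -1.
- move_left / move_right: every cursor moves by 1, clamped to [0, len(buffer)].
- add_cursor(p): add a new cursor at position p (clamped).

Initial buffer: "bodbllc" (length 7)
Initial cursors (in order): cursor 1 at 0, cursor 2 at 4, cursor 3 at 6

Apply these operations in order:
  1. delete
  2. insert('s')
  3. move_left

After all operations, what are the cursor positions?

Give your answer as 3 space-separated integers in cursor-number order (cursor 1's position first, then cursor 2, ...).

After op 1 (delete): buffer="bodlc" (len 5), cursors c1@0 c2@3 c3@4, authorship .....
After op 2 (insert('s')): buffer="sbodslsc" (len 8), cursors c1@1 c2@5 c3@7, authorship 1...2.3.
After op 3 (move_left): buffer="sbodslsc" (len 8), cursors c1@0 c2@4 c3@6, authorship 1...2.3.

Answer: 0 4 6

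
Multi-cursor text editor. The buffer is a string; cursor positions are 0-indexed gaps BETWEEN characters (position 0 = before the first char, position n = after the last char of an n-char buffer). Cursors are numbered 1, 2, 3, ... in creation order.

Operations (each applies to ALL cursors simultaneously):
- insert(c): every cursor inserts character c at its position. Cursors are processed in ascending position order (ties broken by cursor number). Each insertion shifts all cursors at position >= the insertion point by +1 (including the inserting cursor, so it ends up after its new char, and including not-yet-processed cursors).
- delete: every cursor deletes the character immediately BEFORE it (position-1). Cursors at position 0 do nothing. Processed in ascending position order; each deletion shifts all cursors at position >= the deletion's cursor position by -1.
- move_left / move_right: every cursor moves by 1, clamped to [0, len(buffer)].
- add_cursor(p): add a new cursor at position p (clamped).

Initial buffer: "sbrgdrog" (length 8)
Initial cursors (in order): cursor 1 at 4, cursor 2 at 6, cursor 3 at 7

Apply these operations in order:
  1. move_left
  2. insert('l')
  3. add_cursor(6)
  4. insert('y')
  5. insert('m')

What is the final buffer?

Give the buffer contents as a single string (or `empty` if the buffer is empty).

Answer: sbrlymgdymlymrlymog

Derivation:
After op 1 (move_left): buffer="sbrgdrog" (len 8), cursors c1@3 c2@5 c3@6, authorship ........
After op 2 (insert('l')): buffer="sbrlgdlrlog" (len 11), cursors c1@4 c2@7 c3@9, authorship ...1..2.3..
After op 3 (add_cursor(6)): buffer="sbrlgdlrlog" (len 11), cursors c1@4 c4@6 c2@7 c3@9, authorship ...1..2.3..
After op 4 (insert('y')): buffer="sbrlygdylyrlyog" (len 15), cursors c1@5 c4@8 c2@10 c3@13, authorship ...11..422.33..
After op 5 (insert('m')): buffer="sbrlymgdymlymrlymog" (len 19), cursors c1@6 c4@10 c2@13 c3@17, authorship ...111..44222.333..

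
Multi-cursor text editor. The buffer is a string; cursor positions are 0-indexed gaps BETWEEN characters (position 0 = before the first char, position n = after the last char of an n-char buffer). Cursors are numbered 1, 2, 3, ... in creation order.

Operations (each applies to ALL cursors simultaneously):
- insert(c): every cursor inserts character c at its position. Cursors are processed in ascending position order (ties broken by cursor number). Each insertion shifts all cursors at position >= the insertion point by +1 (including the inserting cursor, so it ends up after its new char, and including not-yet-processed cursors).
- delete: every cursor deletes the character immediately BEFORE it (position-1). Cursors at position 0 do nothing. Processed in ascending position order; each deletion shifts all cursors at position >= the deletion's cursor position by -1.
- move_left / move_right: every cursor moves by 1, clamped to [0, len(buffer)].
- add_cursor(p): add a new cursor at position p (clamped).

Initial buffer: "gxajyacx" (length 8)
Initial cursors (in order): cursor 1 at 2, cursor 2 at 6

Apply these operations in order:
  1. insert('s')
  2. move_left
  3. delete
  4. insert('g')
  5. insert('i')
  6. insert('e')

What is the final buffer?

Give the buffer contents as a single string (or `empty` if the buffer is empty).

Answer: ggiesajygiescx

Derivation:
After op 1 (insert('s')): buffer="gxsajyascx" (len 10), cursors c1@3 c2@8, authorship ..1....2..
After op 2 (move_left): buffer="gxsajyascx" (len 10), cursors c1@2 c2@7, authorship ..1....2..
After op 3 (delete): buffer="gsajyscx" (len 8), cursors c1@1 c2@5, authorship .1...2..
After op 4 (insert('g')): buffer="ggsajygscx" (len 10), cursors c1@2 c2@7, authorship .11...22..
After op 5 (insert('i')): buffer="ggisajygiscx" (len 12), cursors c1@3 c2@9, authorship .111...222..
After op 6 (insert('e')): buffer="ggiesajygiescx" (len 14), cursors c1@4 c2@11, authorship .1111...2222..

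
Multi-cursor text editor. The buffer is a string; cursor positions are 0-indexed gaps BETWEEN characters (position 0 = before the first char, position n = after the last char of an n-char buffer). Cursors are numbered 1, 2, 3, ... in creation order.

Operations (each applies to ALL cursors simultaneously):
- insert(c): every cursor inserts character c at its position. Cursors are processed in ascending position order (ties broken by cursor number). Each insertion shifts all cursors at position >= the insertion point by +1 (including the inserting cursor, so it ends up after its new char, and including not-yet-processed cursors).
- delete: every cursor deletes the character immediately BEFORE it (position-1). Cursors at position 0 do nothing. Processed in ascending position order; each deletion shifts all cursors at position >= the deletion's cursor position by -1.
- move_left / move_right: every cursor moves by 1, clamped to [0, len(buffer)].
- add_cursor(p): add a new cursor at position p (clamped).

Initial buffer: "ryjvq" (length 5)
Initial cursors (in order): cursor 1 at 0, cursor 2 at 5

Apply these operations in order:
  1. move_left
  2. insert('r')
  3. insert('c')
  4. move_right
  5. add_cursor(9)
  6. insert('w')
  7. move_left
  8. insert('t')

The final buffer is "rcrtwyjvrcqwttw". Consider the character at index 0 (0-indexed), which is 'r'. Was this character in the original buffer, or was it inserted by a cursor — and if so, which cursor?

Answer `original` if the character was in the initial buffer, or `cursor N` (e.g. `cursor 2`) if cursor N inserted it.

Answer: cursor 1

Derivation:
After op 1 (move_left): buffer="ryjvq" (len 5), cursors c1@0 c2@4, authorship .....
After op 2 (insert('r')): buffer="rryjvrq" (len 7), cursors c1@1 c2@6, authorship 1....2.
After op 3 (insert('c')): buffer="rcryjvrcq" (len 9), cursors c1@2 c2@8, authorship 11....22.
After op 4 (move_right): buffer="rcryjvrcq" (len 9), cursors c1@3 c2@9, authorship 11....22.
After op 5 (add_cursor(9)): buffer="rcryjvrcq" (len 9), cursors c1@3 c2@9 c3@9, authorship 11....22.
After op 6 (insert('w')): buffer="rcrwyjvrcqww" (len 12), cursors c1@4 c2@12 c3@12, authorship 11.1...22.23
After op 7 (move_left): buffer="rcrwyjvrcqww" (len 12), cursors c1@3 c2@11 c3@11, authorship 11.1...22.23
After op 8 (insert('t')): buffer="rcrtwyjvrcqwttw" (len 15), cursors c1@4 c2@14 c3@14, authorship 11.11...22.2233
Authorship (.=original, N=cursor N): 1 1 . 1 1 . . . 2 2 . 2 2 3 3
Index 0: author = 1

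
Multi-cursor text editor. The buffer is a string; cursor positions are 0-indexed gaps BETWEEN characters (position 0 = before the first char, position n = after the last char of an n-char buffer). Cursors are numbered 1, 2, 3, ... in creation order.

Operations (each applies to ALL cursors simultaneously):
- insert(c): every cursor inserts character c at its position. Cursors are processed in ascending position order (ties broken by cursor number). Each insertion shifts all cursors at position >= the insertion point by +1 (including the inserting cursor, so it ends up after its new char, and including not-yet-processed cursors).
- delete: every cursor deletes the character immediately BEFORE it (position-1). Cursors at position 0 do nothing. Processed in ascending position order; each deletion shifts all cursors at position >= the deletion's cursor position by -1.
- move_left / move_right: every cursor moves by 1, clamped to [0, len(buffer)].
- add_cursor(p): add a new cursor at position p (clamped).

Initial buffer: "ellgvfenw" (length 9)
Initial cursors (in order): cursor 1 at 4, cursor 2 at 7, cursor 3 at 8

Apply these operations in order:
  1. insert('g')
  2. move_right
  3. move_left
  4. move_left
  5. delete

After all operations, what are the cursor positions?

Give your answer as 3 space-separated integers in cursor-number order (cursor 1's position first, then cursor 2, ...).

Answer: 3 6 7

Derivation:
After op 1 (insert('g')): buffer="ellggvfegngw" (len 12), cursors c1@5 c2@9 c3@11, authorship ....1...2.3.
After op 2 (move_right): buffer="ellggvfegngw" (len 12), cursors c1@6 c2@10 c3@12, authorship ....1...2.3.
After op 3 (move_left): buffer="ellggvfegngw" (len 12), cursors c1@5 c2@9 c3@11, authorship ....1...2.3.
After op 4 (move_left): buffer="ellggvfegngw" (len 12), cursors c1@4 c2@8 c3@10, authorship ....1...2.3.
After op 5 (delete): buffer="ellgvfggw" (len 9), cursors c1@3 c2@6 c3@7, authorship ...1..23.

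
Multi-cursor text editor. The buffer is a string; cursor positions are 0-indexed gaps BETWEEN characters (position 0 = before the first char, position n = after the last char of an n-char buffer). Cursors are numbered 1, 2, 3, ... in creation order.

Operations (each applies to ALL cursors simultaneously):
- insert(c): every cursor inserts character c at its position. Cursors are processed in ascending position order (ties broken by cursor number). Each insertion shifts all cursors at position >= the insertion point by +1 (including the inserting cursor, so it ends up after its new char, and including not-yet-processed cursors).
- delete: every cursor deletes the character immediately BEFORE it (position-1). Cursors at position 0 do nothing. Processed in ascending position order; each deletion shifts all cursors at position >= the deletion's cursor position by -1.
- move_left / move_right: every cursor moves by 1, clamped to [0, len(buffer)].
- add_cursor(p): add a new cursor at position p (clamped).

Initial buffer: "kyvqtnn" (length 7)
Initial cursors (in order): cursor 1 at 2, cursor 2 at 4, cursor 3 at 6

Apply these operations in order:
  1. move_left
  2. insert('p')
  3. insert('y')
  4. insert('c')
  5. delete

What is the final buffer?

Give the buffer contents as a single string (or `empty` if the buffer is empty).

Answer: kpyyvpyqtpynn

Derivation:
After op 1 (move_left): buffer="kyvqtnn" (len 7), cursors c1@1 c2@3 c3@5, authorship .......
After op 2 (insert('p')): buffer="kpyvpqtpnn" (len 10), cursors c1@2 c2@5 c3@8, authorship .1..2..3..
After op 3 (insert('y')): buffer="kpyyvpyqtpynn" (len 13), cursors c1@3 c2@7 c3@11, authorship .11..22..33..
After op 4 (insert('c')): buffer="kpycyvpycqtpycnn" (len 16), cursors c1@4 c2@9 c3@14, authorship .111..222..333..
After op 5 (delete): buffer="kpyyvpyqtpynn" (len 13), cursors c1@3 c2@7 c3@11, authorship .11..22..33..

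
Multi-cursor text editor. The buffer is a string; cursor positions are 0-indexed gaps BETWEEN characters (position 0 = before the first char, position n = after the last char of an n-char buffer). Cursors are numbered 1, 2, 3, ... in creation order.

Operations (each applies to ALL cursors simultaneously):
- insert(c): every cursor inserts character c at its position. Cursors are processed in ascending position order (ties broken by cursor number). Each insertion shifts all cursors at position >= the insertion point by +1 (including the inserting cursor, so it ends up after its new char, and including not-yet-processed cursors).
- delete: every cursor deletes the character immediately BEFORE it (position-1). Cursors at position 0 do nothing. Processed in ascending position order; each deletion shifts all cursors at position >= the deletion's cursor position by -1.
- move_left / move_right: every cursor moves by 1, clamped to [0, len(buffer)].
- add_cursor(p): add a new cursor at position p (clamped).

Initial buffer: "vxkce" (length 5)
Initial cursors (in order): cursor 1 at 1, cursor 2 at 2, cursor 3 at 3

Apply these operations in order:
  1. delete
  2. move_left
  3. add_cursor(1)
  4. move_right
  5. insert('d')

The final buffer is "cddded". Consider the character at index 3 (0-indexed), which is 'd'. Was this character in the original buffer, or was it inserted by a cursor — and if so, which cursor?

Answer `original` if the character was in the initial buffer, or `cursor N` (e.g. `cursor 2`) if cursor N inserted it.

After op 1 (delete): buffer="ce" (len 2), cursors c1@0 c2@0 c3@0, authorship ..
After op 2 (move_left): buffer="ce" (len 2), cursors c1@0 c2@0 c3@0, authorship ..
After op 3 (add_cursor(1)): buffer="ce" (len 2), cursors c1@0 c2@0 c3@0 c4@1, authorship ..
After op 4 (move_right): buffer="ce" (len 2), cursors c1@1 c2@1 c3@1 c4@2, authorship ..
After op 5 (insert('d')): buffer="cddded" (len 6), cursors c1@4 c2@4 c3@4 c4@6, authorship .123.4
Authorship (.=original, N=cursor N): . 1 2 3 . 4
Index 3: author = 3

Answer: cursor 3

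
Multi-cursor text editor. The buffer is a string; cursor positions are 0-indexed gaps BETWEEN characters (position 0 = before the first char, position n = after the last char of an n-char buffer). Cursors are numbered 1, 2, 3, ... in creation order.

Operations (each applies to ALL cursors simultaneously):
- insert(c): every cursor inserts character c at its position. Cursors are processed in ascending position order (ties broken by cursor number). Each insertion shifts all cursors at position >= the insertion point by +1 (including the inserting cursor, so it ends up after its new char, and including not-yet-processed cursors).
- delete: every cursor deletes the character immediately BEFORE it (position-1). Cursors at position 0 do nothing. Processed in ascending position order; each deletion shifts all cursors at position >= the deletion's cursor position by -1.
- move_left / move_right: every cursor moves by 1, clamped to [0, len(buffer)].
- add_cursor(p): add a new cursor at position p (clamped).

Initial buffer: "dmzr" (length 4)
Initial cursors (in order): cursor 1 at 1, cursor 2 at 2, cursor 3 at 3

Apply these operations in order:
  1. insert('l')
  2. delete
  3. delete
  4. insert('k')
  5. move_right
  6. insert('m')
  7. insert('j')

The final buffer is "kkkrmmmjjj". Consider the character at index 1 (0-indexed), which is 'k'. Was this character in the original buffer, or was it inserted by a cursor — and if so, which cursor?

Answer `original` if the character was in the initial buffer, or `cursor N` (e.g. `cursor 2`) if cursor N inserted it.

Answer: cursor 2

Derivation:
After op 1 (insert('l')): buffer="dlmlzlr" (len 7), cursors c1@2 c2@4 c3@6, authorship .1.2.3.
After op 2 (delete): buffer="dmzr" (len 4), cursors c1@1 c2@2 c3@3, authorship ....
After op 3 (delete): buffer="r" (len 1), cursors c1@0 c2@0 c3@0, authorship .
After op 4 (insert('k')): buffer="kkkr" (len 4), cursors c1@3 c2@3 c3@3, authorship 123.
After op 5 (move_right): buffer="kkkr" (len 4), cursors c1@4 c2@4 c3@4, authorship 123.
After op 6 (insert('m')): buffer="kkkrmmm" (len 7), cursors c1@7 c2@7 c3@7, authorship 123.123
After op 7 (insert('j')): buffer="kkkrmmmjjj" (len 10), cursors c1@10 c2@10 c3@10, authorship 123.123123
Authorship (.=original, N=cursor N): 1 2 3 . 1 2 3 1 2 3
Index 1: author = 2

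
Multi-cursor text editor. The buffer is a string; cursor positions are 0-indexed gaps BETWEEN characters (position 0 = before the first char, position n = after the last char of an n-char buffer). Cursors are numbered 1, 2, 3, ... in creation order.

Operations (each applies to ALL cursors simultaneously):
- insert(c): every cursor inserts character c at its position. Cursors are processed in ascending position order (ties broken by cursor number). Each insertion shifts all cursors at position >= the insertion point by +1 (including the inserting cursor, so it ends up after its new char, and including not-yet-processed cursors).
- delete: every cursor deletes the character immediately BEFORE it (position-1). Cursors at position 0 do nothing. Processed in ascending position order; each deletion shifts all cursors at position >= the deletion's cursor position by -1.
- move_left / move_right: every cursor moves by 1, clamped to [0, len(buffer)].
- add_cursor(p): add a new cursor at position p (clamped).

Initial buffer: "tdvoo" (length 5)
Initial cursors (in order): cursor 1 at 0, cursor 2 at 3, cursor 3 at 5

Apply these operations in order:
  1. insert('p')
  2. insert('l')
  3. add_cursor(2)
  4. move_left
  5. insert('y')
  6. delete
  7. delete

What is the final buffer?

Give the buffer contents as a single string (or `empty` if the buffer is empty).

After op 1 (insert('p')): buffer="ptdvpoop" (len 8), cursors c1@1 c2@5 c3@8, authorship 1...2..3
After op 2 (insert('l')): buffer="pltdvploopl" (len 11), cursors c1@2 c2@7 c3@11, authorship 11...22..33
After op 3 (add_cursor(2)): buffer="pltdvploopl" (len 11), cursors c1@2 c4@2 c2@7 c3@11, authorship 11...22..33
After op 4 (move_left): buffer="pltdvploopl" (len 11), cursors c1@1 c4@1 c2@6 c3@10, authorship 11...22..33
After op 5 (insert('y')): buffer="pyyltdvpyloopyl" (len 15), cursors c1@3 c4@3 c2@9 c3@14, authorship 1141...222..333
After op 6 (delete): buffer="pltdvploopl" (len 11), cursors c1@1 c4@1 c2@6 c3@10, authorship 11...22..33
After op 7 (delete): buffer="ltdvlool" (len 8), cursors c1@0 c4@0 c2@4 c3@7, authorship 1...2..3

Answer: ltdvlool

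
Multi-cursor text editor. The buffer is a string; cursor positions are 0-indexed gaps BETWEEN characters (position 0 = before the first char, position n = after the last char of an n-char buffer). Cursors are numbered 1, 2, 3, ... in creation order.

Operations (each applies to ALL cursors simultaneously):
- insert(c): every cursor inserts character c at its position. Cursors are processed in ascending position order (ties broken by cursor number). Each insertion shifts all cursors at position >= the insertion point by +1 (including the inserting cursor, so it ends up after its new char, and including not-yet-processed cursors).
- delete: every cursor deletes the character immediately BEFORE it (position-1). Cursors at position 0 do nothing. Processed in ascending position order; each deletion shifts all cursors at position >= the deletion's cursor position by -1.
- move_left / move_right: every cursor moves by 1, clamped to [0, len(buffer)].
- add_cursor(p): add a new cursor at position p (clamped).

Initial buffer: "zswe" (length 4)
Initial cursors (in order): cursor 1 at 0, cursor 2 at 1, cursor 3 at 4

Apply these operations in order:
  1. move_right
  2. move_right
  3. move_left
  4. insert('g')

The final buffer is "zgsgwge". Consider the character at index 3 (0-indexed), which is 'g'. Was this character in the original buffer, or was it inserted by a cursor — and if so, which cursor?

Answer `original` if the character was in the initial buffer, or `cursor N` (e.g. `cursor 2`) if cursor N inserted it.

Answer: cursor 2

Derivation:
After op 1 (move_right): buffer="zswe" (len 4), cursors c1@1 c2@2 c3@4, authorship ....
After op 2 (move_right): buffer="zswe" (len 4), cursors c1@2 c2@3 c3@4, authorship ....
After op 3 (move_left): buffer="zswe" (len 4), cursors c1@1 c2@2 c3@3, authorship ....
After op 4 (insert('g')): buffer="zgsgwge" (len 7), cursors c1@2 c2@4 c3@6, authorship .1.2.3.
Authorship (.=original, N=cursor N): . 1 . 2 . 3 .
Index 3: author = 2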